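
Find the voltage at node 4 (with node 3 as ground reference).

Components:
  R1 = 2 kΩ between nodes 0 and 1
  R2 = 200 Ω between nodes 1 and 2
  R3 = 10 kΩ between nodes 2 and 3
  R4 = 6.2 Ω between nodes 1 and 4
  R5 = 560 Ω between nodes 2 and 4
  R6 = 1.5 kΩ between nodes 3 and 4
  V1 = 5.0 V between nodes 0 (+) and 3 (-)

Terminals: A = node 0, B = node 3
Nodal analysis, taking node 3 as the 0 V reference.
Source V1 fixes V_0 = 5 V.
KCL at each unknown node (sum of currents leaving = 0; resistances in Ω):
  Node 1: (V_1 - 5)/2000 + (V_1 - V_2)/200 + (V_1 - V_4)/6.2 = 0
  Node 2: (V_2 - V_1)/200 + (V_2 - 0)/10000 + (V_2 - V_4)/560 = 0
  Node 4: (V_4 - V_1)/6.2 + (V_4 - V_2)/560 + (V_4 - 0)/1500 = 0
Collecting terms (coefficients in siemens):
  0.1668·V_1 - 0.005·V_2 - 0.1613·V_4 = 0.0025
  0.006886·V_2 - 0.005·V_1 - 0.001786·V_4 = 0
  0.1637·V_4 - 0.1613·V_1 - 0.001786·V_2 = 0
Solving these 3 simultaneous equations (Gaussian elimination) gives:
  V_1 = 1.981 V, V_2 = 1.95 V, V_4 = 1.972 V
The requested potential is V_4 = 1.972 V.

Final answer: V_4 = 1.972 V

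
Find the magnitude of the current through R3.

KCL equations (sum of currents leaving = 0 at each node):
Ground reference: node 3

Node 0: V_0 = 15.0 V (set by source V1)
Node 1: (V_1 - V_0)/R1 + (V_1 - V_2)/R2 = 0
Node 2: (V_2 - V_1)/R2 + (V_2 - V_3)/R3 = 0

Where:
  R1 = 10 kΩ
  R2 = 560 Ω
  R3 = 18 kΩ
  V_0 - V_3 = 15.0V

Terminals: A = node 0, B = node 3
Nodal analysis, taking node 3 as the 0 V reference.
Source V1 fixes V_0 = 15 V.
KCL at each unknown node (sum of currents leaving = 0; resistances in Ω):
  Node 1: (V_1 - 15)/10000 + (V_1 - V_2)/560 = 0
  Node 2: (V_2 - V_1)/560 + (V_2 - 0)/18000 = 0
Collecting terms (coefficients in siemens):
  0.001886·V_1 - 0.001786·V_2 = 0.0015
  0.001841·V_2 - 0.001786·V_1 = 0
Determinant D = (0.001886)(0.001841) - (-0.001786)(-0.001786) = 0.0000002833
V_1 = [(0.0015)(0.001841) - (-0.001786)(0)]/D = 9.748 V
V_2 = [(0.001886)(0) - (0.0015)(-0.001786)]/D = 9.454 V
I_R3 = (V_2 - V_3)/R3 = (9.454 - 0)/18000 = 0.0005252 A
|I_R3| = 0.0005252 A

Final answer: |I_R3| = 0.0005252 A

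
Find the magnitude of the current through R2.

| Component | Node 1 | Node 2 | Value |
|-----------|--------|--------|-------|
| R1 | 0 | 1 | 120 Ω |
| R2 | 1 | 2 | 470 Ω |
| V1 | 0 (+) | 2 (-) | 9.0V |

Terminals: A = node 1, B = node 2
Nodal analysis, taking node 2 as the 0 V reference.
Source V1 fixes V_0 = 9 V.
KCL at each unknown node (sum of currents leaving = 0; resistances in Ω):
  Node 1: (V_1 - 9)/120 + (V_1 - 0)/470 = 0
Collecting terms: 0.01046 × V_1 = 0.075  =>  V_1 = 7.169 V
I_R2 = (V_1 - V_2)/R2 = (7.169 - 0)/470 = 0.01525 A
|I_R2| = 0.01525 A

Final answer: |I_R2| = 0.01525 A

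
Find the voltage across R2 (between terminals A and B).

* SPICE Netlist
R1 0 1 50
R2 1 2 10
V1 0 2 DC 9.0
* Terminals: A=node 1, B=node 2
R1 and R2 are in series across V1 (node 0 → node 1 → node 2), and the output A–B is taken across R2, so this is a voltage divider.
Series current: I = V1/(R1 + R2) = 9/(50 + 10) = 9/60 = 0.15 A
V_R2 = I × R2 = V1 × R2/(R1 + R2) = 9 × 10/60 = 1.5 V

Final answer: 1.5 V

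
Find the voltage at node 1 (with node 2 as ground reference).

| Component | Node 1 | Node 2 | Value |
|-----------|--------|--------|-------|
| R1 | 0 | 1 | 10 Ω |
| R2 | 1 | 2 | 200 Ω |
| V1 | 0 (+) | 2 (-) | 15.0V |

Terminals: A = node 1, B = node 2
Nodal analysis, taking node 2 as the 0 V reference.
Source V1 fixes V_0 = 15 V.
KCL at each unknown node (sum of currents leaving = 0; resistances in Ω):
  Node 1: (V_1 - 15)/10 + (V_1 - 0)/200 = 0
Collecting terms: 0.105 × V_1 = 1.5  =>  V_1 = 14.29 V
The requested potential is V_1 = 14.29 V.

Final answer: V_1 = 14.29 V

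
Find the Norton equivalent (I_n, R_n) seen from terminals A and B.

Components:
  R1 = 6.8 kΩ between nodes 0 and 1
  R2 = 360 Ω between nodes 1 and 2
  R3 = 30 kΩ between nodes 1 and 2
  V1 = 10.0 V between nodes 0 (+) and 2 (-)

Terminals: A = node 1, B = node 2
Find the Thévenin equivalent first; then I_n = V_th/R_th and R_n = R_th.
Step 1 — V_th is the open-circuit voltage V_A - V_B (nothing connected across the terminals).
Nodal analysis, taking node 2 as the 0 V reference.
Source V1 fixes V_0 = 10 V.
KCL at each unknown node (sum of currents leaving = 0; resistances in Ω):
  Node 1: (V_1 - 10)/6800 + (V_1 - 0)/360 + (V_1 - 0)/30000 = 0
Collecting terms: 0.002958 × V_1 = 0.001471  =>  V_1 = 0.4971 V
V_th = V_1 - V_2 = 0.4971 - 0 = 0.4971 V
Step 2 — R_th: zero the source — replace V1 by a short circuit (node 2 merges into node 0) — and find the resistance seen between A (node 1) and B (node 0).
Reduce the network between node 1 (A) and node 0 (B) by series/parallel combination:
  Rp1 = R1 ‖ R2 ‖ R3 (parallel, all between nodes 0 and 1) = 1/(1/6800 + 1/360 + 1/30000) = 338 Ω
R_th = 338 Ω
I_n = V_th/R_th = 0.4971/338 = 0.001471 A, and R_n = R_th = 338 Ω

Final answer: I_n = 0.001471 A, R_n = 338 Ω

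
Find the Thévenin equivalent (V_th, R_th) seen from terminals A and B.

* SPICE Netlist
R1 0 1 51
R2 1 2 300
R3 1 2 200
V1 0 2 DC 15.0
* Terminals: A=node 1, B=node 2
Step 1 — V_th is the open-circuit voltage V_A - V_B (nothing connected across the terminals).
Nodal analysis, taking node 2 as the 0 V reference.
Source V1 fixes V_0 = 15 V.
KCL at each unknown node (sum of currents leaving = 0; resistances in Ω):
  Node 1: (V_1 - 15)/51 + (V_1 - 0)/300 + (V_1 - 0)/200 = 0
Collecting terms: 0.02794 × V_1 = 0.2941  =>  V_1 = 10.53 V
V_th = V_1 - V_2 = 10.53 - 0 = 10.53 V
Step 2 — R_th: zero the source — replace V1 by a short circuit (node 2 merges into node 0) — and find the resistance seen between A (node 1) and B (node 0).
Reduce the network between node 1 (A) and node 0 (B) by series/parallel combination:
  Rp1 = R1 ‖ R2 ‖ R3 (parallel, all between nodes 0 and 1) = 1/(1/51 + 1/300 + 1/200) = 35.79 Ω
R_th = 35.79 Ω

Final answer: V_th = 10.53 V, R_th = 35.79 Ω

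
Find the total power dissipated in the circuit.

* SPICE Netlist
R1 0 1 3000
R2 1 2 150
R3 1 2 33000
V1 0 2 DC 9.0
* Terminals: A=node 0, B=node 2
Nodal analysis, taking node 2 as the 0 V reference.
Source V1 fixes V_0 = 9 V.
KCL at each unknown node (sum of currents leaving = 0; resistances in Ω):
  Node 1: (V_1 - 9)/3000 + (V_1 - 0)/150 + (V_1 - 0)/33000 = 0
Collecting terms: 0.00703 × V_1 = 0.003  =>  V_1 = 0.4267 V
Power in each resistor, P = (ΔV)²/R:
  P_R1 = (9 - 0.4267)²/3000 = 0.0245 W
  P_R2 = (0.4267 - 0)²/150 = 0.001214 W
  P_R3 = (0.4267 - 0)²/33000 = 0.000005518 W
P_total = P_R1 + P_R2 + P_R3 = 0.02572 W

Final answer: 0.02572 W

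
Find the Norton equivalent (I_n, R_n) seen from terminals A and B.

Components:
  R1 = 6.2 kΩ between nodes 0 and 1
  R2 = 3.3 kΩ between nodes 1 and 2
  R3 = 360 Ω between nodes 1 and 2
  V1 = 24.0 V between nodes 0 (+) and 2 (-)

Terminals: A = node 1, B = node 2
Find the Thévenin equivalent first; then I_n = V_th/R_th and R_n = R_th.
Step 1 — V_th is the open-circuit voltage V_A - V_B (nothing connected across the terminals).
Nodal analysis, taking node 2 as the 0 V reference.
Source V1 fixes V_0 = 24 V.
KCL at each unknown node (sum of currents leaving = 0; resistances in Ω):
  Node 1: (V_1 - 24)/6200 + (V_1 - 0)/3300 + (V_1 - 0)/360 = 0
Collecting terms: 0.003242 × V_1 = 0.003871  =>  V_1 = 1.194 V
V_th = V_1 - V_2 = 1.194 - 0 = 1.194 V
Step 2 — R_th: zero the source — replace V1 by a short circuit (node 2 merges into node 0) — and find the resistance seen between A (node 1) and B (node 0).
Reduce the network between node 1 (A) and node 0 (B) by series/parallel combination:
  Rp1 = R1 ‖ R2 ‖ R3 (parallel, all between nodes 0 and 1) = 1/(1/6200 + 1/3300 + 1/360) = 308.4 Ω
R_th = 308.4 Ω
I_n = V_th/R_th = 1.194/308.4 = 0.003871 A, and R_n = R_th = 308.4 Ω

Final answer: I_n = 0.003871 A, R_n = 308.4 Ω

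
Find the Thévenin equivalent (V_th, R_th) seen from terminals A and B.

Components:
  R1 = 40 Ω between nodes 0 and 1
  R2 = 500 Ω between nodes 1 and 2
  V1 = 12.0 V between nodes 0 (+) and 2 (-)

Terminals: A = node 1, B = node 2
Step 1 — V_th is the open-circuit voltage V_A - V_B (nothing connected across the terminals).
Nodal analysis, taking node 2 as the 0 V reference.
Source V1 fixes V_0 = 12 V.
KCL at each unknown node (sum of currents leaving = 0; resistances in Ω):
  Node 1: (V_1 - 12)/40 + (V_1 - 0)/500 = 0
Collecting terms: 0.027 × V_1 = 0.3  =>  V_1 = 11.11 V
V_th = V_1 - V_2 = 11.11 - 0 = 11.11 V
Step 2 — R_th: zero the source — replace V1 by a short circuit (node 2 merges into node 0) — and find the resistance seen between A (node 1) and B (node 0).
Reduce the network between node 1 (A) and node 0 (B) by series/parallel combination:
  Rp1 = R1 ‖ R2 (parallel, both between nodes 0 and 1) = 1/(1/40 + 1/500) = 37.04 Ω
R_th = 37.04 Ω

Final answer: V_th = 11.11 V, R_th = 37.04 Ω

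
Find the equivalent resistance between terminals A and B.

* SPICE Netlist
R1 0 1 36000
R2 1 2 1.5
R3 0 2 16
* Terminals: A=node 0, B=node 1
Reduce the network between node 0 (A) and node 1 (B) by series/parallel combination:
  Rs1 = R3 + R2 (series, joined only at node 2) = 16 + 1.5 = 17.5 Ω
  Rp1 = R1 ‖ Rs1 (parallel, both between nodes 0 and 1) = 1/(1/36000 + 1/17.5) = 17.49 Ω
R_eq = 17.49 Ω

Final answer: 17.49 Ω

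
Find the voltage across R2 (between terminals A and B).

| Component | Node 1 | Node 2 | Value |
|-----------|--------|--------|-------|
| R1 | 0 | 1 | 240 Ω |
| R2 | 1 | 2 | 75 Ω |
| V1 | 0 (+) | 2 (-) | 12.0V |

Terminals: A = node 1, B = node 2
R1 and R2 are in series across V1 (node 0 → node 1 → node 2), and the output A–B is taken across R2, so this is a voltage divider.
Series current: I = V1/(R1 + R2) = 12/(240 + 75) = 12/315 = 0.0381 A
V_R2 = I × R2 = V1 × R2/(R1 + R2) = 12 × 75/315 = 2.857 V

Final answer: 2.857 V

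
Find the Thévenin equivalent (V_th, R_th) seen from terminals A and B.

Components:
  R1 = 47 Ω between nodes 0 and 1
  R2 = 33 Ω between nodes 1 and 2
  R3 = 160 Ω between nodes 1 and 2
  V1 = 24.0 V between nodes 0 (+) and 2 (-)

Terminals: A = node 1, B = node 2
Step 1 — V_th is the open-circuit voltage V_A - V_B (nothing connected across the terminals).
Nodal analysis, taking node 2 as the 0 V reference.
Source V1 fixes V_0 = 24 V.
KCL at each unknown node (sum of currents leaving = 0; resistances in Ω):
  Node 1: (V_1 - 24)/47 + (V_1 - 0)/33 + (V_1 - 0)/160 = 0
Collecting terms: 0.05783 × V_1 = 0.5106  =>  V_1 = 8.83 V
V_th = V_1 - V_2 = 8.83 - 0 = 8.83 V
Step 2 — R_th: zero the source — replace V1 by a short circuit (node 2 merges into node 0) — and find the resistance seen between A (node 1) and B (node 0).
Reduce the network between node 1 (A) and node 0 (B) by series/parallel combination:
  Rp1 = R1 ‖ R2 ‖ R3 (parallel, all between nodes 0 and 1) = 1/(1/47 + 1/33 + 1/160) = 17.29 Ω
R_th = 17.29 Ω

Final answer: V_th = 8.83 V, R_th = 17.29 Ω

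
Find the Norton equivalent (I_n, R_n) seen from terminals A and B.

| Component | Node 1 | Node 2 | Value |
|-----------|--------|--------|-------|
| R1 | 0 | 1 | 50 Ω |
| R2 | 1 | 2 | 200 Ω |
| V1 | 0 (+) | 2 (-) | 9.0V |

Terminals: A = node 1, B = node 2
Find the Thévenin equivalent first; then I_n = V_th/R_th and R_n = R_th.
Step 1 — V_th is the open-circuit voltage V_A - V_B (nothing connected across the terminals).
Nodal analysis, taking node 2 as the 0 V reference.
Source V1 fixes V_0 = 9 V.
KCL at each unknown node (sum of currents leaving = 0; resistances in Ω):
  Node 1: (V_1 - 9)/50 + (V_1 - 0)/200 = 0
Collecting terms: 0.025 × V_1 = 0.18  =>  V_1 = 7.2 V
V_th = V_1 - V_2 = 7.2 - 0 = 7.2 V
Step 2 — R_th: zero the source — replace V1 by a short circuit (node 2 merges into node 0) — and find the resistance seen between A (node 1) and B (node 0).
Reduce the network between node 1 (A) and node 0 (B) by series/parallel combination:
  Rp1 = R1 ‖ R2 (parallel, both between nodes 0 and 1) = 1/(1/50 + 1/200) = 40 Ω
R_th = 40 Ω
I_n = V_th/R_th = 7.2/40 = 0.18 A, and R_n = R_th = 40 Ω

Final answer: I_n = 0.18 A, R_n = 40 Ω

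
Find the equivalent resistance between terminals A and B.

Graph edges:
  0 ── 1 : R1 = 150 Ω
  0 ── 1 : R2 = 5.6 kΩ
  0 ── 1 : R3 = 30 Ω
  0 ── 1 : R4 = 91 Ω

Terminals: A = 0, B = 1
Reduce the network between node 0 (A) and node 1 (B) by series/parallel combination:
  Rp1 = R1 ‖ R2 ‖ R3 ‖ R4 (parallel, all between nodes 0 and 1) = 1/(1/150 + 1/5600 + 1/30 + 1/91) = 19.54 Ω
R_eq = 19.54 Ω

Final answer: 19.54 Ω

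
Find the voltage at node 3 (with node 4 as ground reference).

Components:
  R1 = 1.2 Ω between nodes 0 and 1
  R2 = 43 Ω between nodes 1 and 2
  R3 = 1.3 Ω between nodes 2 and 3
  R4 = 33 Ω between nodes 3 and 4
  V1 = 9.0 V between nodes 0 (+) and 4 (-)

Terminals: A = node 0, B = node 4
Nodal analysis, taking node 4 as the 0 V reference.
Source V1 fixes V_0 = 9 V.
KCL at each unknown node (sum of currents leaving = 0; resistances in Ω):
  Node 1: (V_1 - 9)/1.2 + (V_1 - V_2)/43 = 0
  Node 2: (V_2 - V_1)/43 + (V_2 - V_3)/1.3 = 0
  Node 3: (V_3 - V_2)/1.3 + (V_3 - 0)/33 = 0
Collecting terms (coefficients in siemens):
  0.8566·V_1 - 0.02326·V_2 = 7.5
  0.7925·V_2 - 0.02326·V_1 - 0.7692·V_3 = 0
  0.7995·V_3 - 0.7692·V_2 = 0
Solving these 3 simultaneous equations (Gaussian elimination) gives:
  V_1 = 8.862 V, V_2 = 3.932 V, V_3 = 3.783 V
The requested potential is V_3 = 3.783 V.

Final answer: V_3 = 3.783 V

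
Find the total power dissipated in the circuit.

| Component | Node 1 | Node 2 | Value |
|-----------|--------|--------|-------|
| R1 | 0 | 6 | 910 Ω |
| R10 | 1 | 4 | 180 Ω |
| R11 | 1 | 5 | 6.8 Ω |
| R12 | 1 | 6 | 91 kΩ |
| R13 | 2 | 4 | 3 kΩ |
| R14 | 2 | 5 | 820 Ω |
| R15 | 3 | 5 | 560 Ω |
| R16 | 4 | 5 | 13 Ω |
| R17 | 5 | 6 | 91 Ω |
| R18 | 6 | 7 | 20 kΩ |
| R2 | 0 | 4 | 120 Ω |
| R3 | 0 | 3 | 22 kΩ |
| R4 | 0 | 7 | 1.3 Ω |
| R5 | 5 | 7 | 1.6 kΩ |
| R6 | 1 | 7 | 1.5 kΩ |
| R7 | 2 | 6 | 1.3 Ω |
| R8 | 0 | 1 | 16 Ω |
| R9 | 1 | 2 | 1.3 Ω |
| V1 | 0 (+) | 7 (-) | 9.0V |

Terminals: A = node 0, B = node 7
Nodal analysis, taking node 7 as the 0 V reference.
Source V1 fixes V_0 = 9 V.
KCL at each unknown node (sum of currents leaving = 0; resistances in Ω):
  Node 1: (V_1 - 0)/1500 + (V_1 - 9)/16 + (V_1 - V_2)/1.3 + (V_1 - V_4)/180 + (V_1 - V_5)/6.8 + (V_1 - V_6)/91000 = 0
  Node 2: (V_2 - V_6)/1.3 + (V_2 - V_1)/1.3 + (V_2 - V_4)/3000 + (V_2 - V_5)/820 = 0
  Node 3: (V_3 - 9)/22000 + (V_3 - V_5)/560 = 0
  Node 4: (V_4 - 9)/120 + (V_4 - V_1)/180 + (V_4 - V_2)/3000 + (V_4 - V_5)/13 = 0
  Node 5: (V_5 - 0)/1600 + (V_5 - V_1)/6.8 + (V_5 - V_2)/820 + (V_5 - V_3)/560 + (V_5 - V_4)/13 + (V_5 - V_6)/91 = 0
  Node 6: (V_6 - 9)/910 + (V_6 - V_2)/1.3 + (V_6 - V_1)/91000 + (V_6 - V_5)/91 + (V_6 - 0)/20000 = 0
Collecting terms (coefficients in siemens):
  0.985·V_1 - 0.7692·V_2 - 0.005556·V_4 - 0.1471·V_5 - 0.00001099·V_6 = 0.5625
  1.54·V_2 - 0.7692·V_1 - 0.0003333·V_4 - 0.00122·V_5 - 0.7692·V_6 = 0
  0.001831·V_3 - 0.001786·V_5 = 0.0004091
  0.09115·V_4 - 0.005556·V_1 - 0.0003333·V_2 - 0.07692·V_5 = 0.075
  0.2386·V_5 - 0.1471·V_1 - 0.00122·V_2 - 0.001786·V_3 - 0.07692·V_4 - 0.01099·V_6 = 0
  0.7814·V_6 - 0.00001099·V_1 - 0.7692·V_2 - 0.01099·V_5 = 0.00989
Solving these 6 simultaneous equations (Gaussian elimination) gives:
  V_1 = 8.836 V, V_2 = 8.836 V, V_3 = 8.816 V, V_4 = 8.83 V
  V_5 = 8.811 V, V_6 = 8.835 V
Power in each resistor, P = (ΔV)²/R:
  P_R1 = (9 - 8.835)²/910 = 0.00002995 W
  P_R2 = (9 - 8.83)²/120 = 0.0002415 W
  P_R3 = (9 - 8.816)²/22000 = 0.000001547 W
  P_R4 = (9 - 0)²/1.3 = 62.31 W
  P_R5 = (8.811 - 0)²/1600 = 0.04852 W
  P_R6 = (8.836 - 0)²/1500 = 0.05205 W
  P_R7 = (8.836 - 8.835)²/1.3 = 0.0000003581 W
  P_R8 = (9 - 8.836)²/16 = 0.001675 W
  P_R9 = (8.836 - 8.836)²/1.3 = 0.0000004033 W
  P_R10 = (8.836 - 8.83)²/180 = 0.0000002375 W
  P_R11 = (8.836 - 8.811)²/6.8 = 0.00009546 W
  P_R12 = (8.836 - 8.835)²/91000 = 0.00000000002173 W
  P_R13 = (8.836 - 8.83)²/3000 = 0.00000001127 W
  P_R14 = (8.836 - 8.811)²/820 = 0.0000007473 W
  P_R15 = (8.816 - 8.811)²/560 = 0.00000003938 W
  P_R16 = (8.83 - 8.811)²/13 = 0.00002759 W
  P_R17 = (8.811 - 8.835)²/91 = 0.000006368 W
  P_R18 = (8.835 - 0)²/20000 = 0.003903 W
P_total = P_R1 + P_R2 + P_R3 + P_R4 + P_R5 + P_R6 + P_R7 + P_R8 + P_R9 + P_R10 + P_R11 + P_R12 + P_R13 + P_R14 + P_R15 + P_R16 + P_R17 + P_R18 = 62.41 W

Final answer: 62.41 W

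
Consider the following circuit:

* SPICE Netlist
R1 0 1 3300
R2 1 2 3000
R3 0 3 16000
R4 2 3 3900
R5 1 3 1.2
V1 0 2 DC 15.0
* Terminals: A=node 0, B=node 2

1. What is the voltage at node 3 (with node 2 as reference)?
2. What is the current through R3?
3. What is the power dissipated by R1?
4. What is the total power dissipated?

Nodal analysis, taking node 2 as the 0 V reference.
Source V1 fixes V_0 = 15 V.
KCL at each unknown node (sum of currents leaving = 0; resistances in Ω):
  Node 1: (V_1 - 15)/3300 + (V_1 - 0)/3000 + (V_1 - V_3)/1.2 = 0
  Node 3: (V_3 - 15)/16000 + (V_3 - 0)/3900 + (V_3 - V_1)/1.2 = 0
Collecting terms (coefficients in siemens):
  0.834·V_1 - 0.8333·V_3 = 0.004545
  0.8337·V_3 - 0.8333·V_1 = 0.0009375
Determinant D = (0.834)(0.8337) - (-0.8333)(-0.8333) = 0.0007963
V_1 = [(0.004545)(0.8337) - (-0.8333)(0.0009375)]/D = 5.74 V
V_3 = [(0.834)(0.0009375) - (0.004545)(-0.8333)]/D = 5.739 V
Part 1:
  Read off the nodal solution: V_3 = 5.739 V
Part 2:
  I_R3 = (V_0 - V_3)/R3 = (15 - 5.739)/16000 = 0.0005788 A
  Magnitude: I_R3 = 0.0005788 A
Part 3:
  I_R1 = (V_0 - V_1)/R1 = (15 - 5.74)/3300 = 0.002806 A
  P_R1 = I_R1² × R1 = (0.002806)² × 3300 = 0.02598 W
Part 4:
  Power in each resistor, P = (ΔV)²/R:
    P_R1 = (15 - 5.74)²/3300 = 0.02598 W
    P_R2 = (5.74 - 0)²/3000 = 0.01098 W
    P_R3 = (15 - 5.739)²/16000 = 0.00536 W
    P_R4 = (0 - 5.739)²/3900 = 0.008445 W
    P_R5 = (5.74 - 5.739)²/1.2 = 0.0000009563 W
  P_total = P_R1 + P_R2 + P_R3 + P_R4 + P_R5 = 0.05077 W

Final answers:
1. V_3 = 5.739 V
2. I_R3 = 0.0005788 A
3. P_R1 = 0.02598 W
4. P_total = 0.05077 W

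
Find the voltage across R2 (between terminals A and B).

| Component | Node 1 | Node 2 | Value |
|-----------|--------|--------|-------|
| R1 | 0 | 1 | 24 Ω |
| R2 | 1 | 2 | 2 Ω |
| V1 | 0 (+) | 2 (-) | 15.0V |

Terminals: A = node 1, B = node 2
R1 and R2 are in series across V1 (node 0 → node 1 → node 2), and the output A–B is taken across R2, so this is a voltage divider.
Series current: I = V1/(R1 + R2) = 15/(24 + 2) = 15/26 = 0.5769 A
V_R2 = I × R2 = V1 × R2/(R1 + R2) = 15 × 2/26 = 1.154 V

Final answer: 1.154 V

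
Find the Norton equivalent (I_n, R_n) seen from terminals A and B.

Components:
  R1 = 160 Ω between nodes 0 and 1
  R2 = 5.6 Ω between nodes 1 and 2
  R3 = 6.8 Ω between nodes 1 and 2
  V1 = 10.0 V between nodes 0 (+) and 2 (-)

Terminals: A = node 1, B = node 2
Find the Thévenin equivalent first; then I_n = V_th/R_th and R_n = R_th.
Step 1 — V_th is the open-circuit voltage V_A - V_B (nothing connected across the terminals).
Nodal analysis, taking node 2 as the 0 V reference.
Source V1 fixes V_0 = 10 V.
KCL at each unknown node (sum of currents leaving = 0; resistances in Ω):
  Node 1: (V_1 - 10)/160 + (V_1 - 0)/5.6 + (V_1 - 0)/6.8 = 0
Collecting terms: 0.3319 × V_1 = 0.0625  =>  V_1 = 0.1883 V
V_th = V_1 - V_2 = 0.1883 - 0 = 0.1883 V
Step 2 — R_th: zero the source — replace V1 by a short circuit (node 2 merges into node 0) — and find the resistance seen between A (node 1) and B (node 0).
Reduce the network between node 1 (A) and node 0 (B) by series/parallel combination:
  Rp1 = R1 ‖ R2 ‖ R3 (parallel, all between nodes 0 and 1) = 1/(1/160 + 1/5.6 + 1/6.8) = 3.013 Ω
R_th = 3.013 Ω
I_n = V_th/R_th = 0.1883/3.013 = 0.0625 A, and R_n = R_th = 3.013 Ω

Final answer: I_n = 0.0625 A, R_n = 3.013 Ω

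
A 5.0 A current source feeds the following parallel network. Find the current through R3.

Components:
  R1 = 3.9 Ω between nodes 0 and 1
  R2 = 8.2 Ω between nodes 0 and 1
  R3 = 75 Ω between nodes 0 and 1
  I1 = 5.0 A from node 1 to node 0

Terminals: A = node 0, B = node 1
All resistors sit directly between nodes 0 and 1, so they are in parallel and share one voltage V; the full source current 5 A splits among them.
1/R_par = 1/3.9 + 1/8.2 + 1/75 = 0.3917 S  =>  R_par = 2.553 Ω
V = I × R_par = 5 × 2.553 = 12.77 V
I_R3 = V/R3 = 12.77/75 = 0.1702 A

Final answer: 0.1702 A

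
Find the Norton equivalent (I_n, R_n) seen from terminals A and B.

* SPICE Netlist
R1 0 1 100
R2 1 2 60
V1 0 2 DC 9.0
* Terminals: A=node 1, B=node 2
Find the Thévenin equivalent first; then I_n = V_th/R_th and R_n = R_th.
Step 1 — V_th is the open-circuit voltage V_A - V_B (nothing connected across the terminals).
Nodal analysis, taking node 2 as the 0 V reference.
Source V1 fixes V_0 = 9 V.
KCL at each unknown node (sum of currents leaving = 0; resistances in Ω):
  Node 1: (V_1 - 9)/100 + (V_1 - 0)/60 = 0
Collecting terms: 0.02667 × V_1 = 0.09  =>  V_1 = 3.375 V
V_th = V_1 - V_2 = 3.375 - 0 = 3.375 V
Step 2 — R_th: zero the source — replace V1 by a short circuit (node 2 merges into node 0) — and find the resistance seen between A (node 1) and B (node 0).
Reduce the network between node 1 (A) and node 0 (B) by series/parallel combination:
  Rp1 = R1 ‖ R2 (parallel, both between nodes 0 and 1) = 1/(1/100 + 1/60) = 37.5 Ω
R_th = 37.5 Ω
I_n = V_th/R_th = 3.375/37.5 = 0.09 A, and R_n = R_th = 37.5 Ω

Final answer: I_n = 0.09 A, R_n = 37.5 Ω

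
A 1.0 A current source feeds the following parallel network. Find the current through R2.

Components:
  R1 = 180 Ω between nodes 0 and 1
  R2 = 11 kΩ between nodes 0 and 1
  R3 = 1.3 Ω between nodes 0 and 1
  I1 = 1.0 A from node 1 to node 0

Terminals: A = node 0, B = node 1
All resistors sit directly between nodes 0 and 1, so they are in parallel and share one voltage V; the full source current 1 A splits among them.
1/R_par = 1/180 + 1/11000 + 1/1.3 = 0.7749 S  =>  R_par = 1.291 Ω
V = I × R_par = 1 × 1.291 = 1.291 V
I_R2 = V/R2 = 1.291/11000 = 0.0001173 A

Final answer: 0.0001173 A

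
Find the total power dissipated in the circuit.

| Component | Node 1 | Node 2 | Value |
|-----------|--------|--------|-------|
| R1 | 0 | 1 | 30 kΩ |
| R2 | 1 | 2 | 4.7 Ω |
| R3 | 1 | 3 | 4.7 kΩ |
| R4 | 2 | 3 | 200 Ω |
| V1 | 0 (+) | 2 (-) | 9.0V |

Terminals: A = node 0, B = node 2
Nodal analysis, taking node 2 as the 0 V reference.
Source V1 fixes V_0 = 9 V.
KCL at each unknown node (sum of currents leaving = 0; resistances in Ω):
  Node 1: (V_1 - 9)/30000 + (V_1 - 0)/4.7 + (V_1 - V_3)/4700 = 0
  Node 3: (V_3 - V_1)/4700 + (V_3 - 0)/200 = 0
Collecting terms (coefficients in siemens):
  0.213·V_1 - 0.0002128·V_3 = 0.0003
  0.005213·V_3 - 0.0002128·V_1 = 0
Determinant D = (0.213)(0.005213) - (-0.0002128)(-0.0002128) = 0.00111
V_1 = [(0.0003)(0.005213) - (-0.0002128)(0)]/D = 0.001408 V
V_3 = [(0.213)(0) - (0.0003)(-0.0002128)]/D = 0.00005749 V
Power in each resistor, P = (ΔV)²/R:
  P_R1 = (9 - 0.001408)²/30000 = 0.002699 W
  P_R2 = (0.001408 - 0)²/4.7 = 0.0000004221 W
  P_R3 = (0.001408 - 0.00005749)²/4700 = 0.0000000003883 W
  P_R4 = (0 - 0.00005749)²/200 = 0.00000000001652 W
P_total = P_R1 + P_R2 + P_R3 + P_R4 = 0.0027 W

Final answer: 0.0027 W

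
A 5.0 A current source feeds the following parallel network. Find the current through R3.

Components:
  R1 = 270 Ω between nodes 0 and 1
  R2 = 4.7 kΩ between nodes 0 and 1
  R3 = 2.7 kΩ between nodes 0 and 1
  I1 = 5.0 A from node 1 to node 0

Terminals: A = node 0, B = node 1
All resistors sit directly between nodes 0 and 1, so they are in parallel and share one voltage V; the full source current 5 A splits among them.
1/R_par = 1/270 + 1/4700 + 1/2700 = 0.004287 S  =>  R_par = 233.3 Ω
V = I × R_par = 5 × 233.3 = 1166 V
I_R3 = V/R3 = 1166/2700 = 0.432 A

Final answer: 0.432 A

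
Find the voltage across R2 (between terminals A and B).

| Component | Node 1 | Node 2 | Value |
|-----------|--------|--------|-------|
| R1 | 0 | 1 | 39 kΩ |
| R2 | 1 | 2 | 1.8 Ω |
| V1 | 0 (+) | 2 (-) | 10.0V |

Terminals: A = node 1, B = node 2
R1 and R2 are in series across V1 (node 0 → node 1 → node 2), and the output A–B is taken across R2, so this is a voltage divider.
Series current: I = V1/(R1 + R2) = 10/(39000 + 1.8) = 10/39000 = 0.0002564 A
V_R2 = I × R2 = V1 × R2/(R1 + R2) = 10 × 1.8/39000 = 0.0004615 V

Final answer: 0.0004615 V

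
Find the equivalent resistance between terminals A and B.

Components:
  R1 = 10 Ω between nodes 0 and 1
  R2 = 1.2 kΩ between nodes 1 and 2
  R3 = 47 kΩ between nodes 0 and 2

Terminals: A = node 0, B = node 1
Reduce the network between node 0 (A) and node 1 (B) by series/parallel combination:
  Rs1 = R3 + R2 (series, joined only at node 2) = 47000 + 1200 = 48200 Ω
  Rp1 = R1 ‖ Rs1 (parallel, both between nodes 0 and 1) = 1/(1/10 + 1/48200) = 9.998 Ω
R_eq = 9.998 Ω

Final answer: 9.998 Ω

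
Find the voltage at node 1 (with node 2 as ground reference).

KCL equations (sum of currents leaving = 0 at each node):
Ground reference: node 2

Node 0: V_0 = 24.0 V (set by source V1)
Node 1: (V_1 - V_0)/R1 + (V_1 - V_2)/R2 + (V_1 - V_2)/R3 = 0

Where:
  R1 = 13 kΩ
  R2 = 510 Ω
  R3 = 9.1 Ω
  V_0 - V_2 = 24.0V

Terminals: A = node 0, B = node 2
Nodal analysis, taking node 2 as the 0 V reference.
Source V1 fixes V_0 = 24 V.
KCL at each unknown node (sum of currents leaving = 0; resistances in Ω):
  Node 1: (V_1 - 24)/13000 + (V_1 - 0)/510 + (V_1 - 0)/9.1 = 0
Collecting terms: 0.1119 × V_1 = 0.001846  =>  V_1 = 0.01649 V
The requested potential is V_1 = 0.01649 V.

Final answer: V_1 = 0.01649 V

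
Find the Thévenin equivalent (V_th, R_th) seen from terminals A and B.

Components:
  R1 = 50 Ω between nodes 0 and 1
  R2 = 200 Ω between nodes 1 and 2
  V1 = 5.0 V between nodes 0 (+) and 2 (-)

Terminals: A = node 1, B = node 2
Step 1 — V_th is the open-circuit voltage V_A - V_B (nothing connected across the terminals).
Nodal analysis, taking node 2 as the 0 V reference.
Source V1 fixes V_0 = 5 V.
KCL at each unknown node (sum of currents leaving = 0; resistances in Ω):
  Node 1: (V_1 - 5)/50 + (V_1 - 0)/200 = 0
Collecting terms: 0.025 × V_1 = 0.1  =>  V_1 = 4 V
V_th = V_1 - V_2 = 4 - 0 = 4 V
Step 2 — R_th: zero the source — replace V1 by a short circuit (node 2 merges into node 0) — and find the resistance seen between A (node 1) and B (node 0).
Reduce the network between node 1 (A) and node 0 (B) by series/parallel combination:
  Rp1 = R1 ‖ R2 (parallel, both between nodes 0 and 1) = 1/(1/50 + 1/200) = 40 Ω
R_th = 40 Ω

Final answer: V_th = 4 V, R_th = 40 Ω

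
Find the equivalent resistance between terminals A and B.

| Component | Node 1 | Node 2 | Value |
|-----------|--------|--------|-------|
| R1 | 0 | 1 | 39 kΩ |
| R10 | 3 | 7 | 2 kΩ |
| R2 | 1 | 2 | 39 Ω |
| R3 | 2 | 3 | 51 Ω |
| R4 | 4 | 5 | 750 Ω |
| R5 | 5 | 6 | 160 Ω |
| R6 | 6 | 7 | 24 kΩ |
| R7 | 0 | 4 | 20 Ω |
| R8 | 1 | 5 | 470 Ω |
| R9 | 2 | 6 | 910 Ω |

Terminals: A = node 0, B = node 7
The network is not a plain series/parallel combination. Inject a 1 A test current into terminal A (node 0) and return it from terminal B (node 7); then R_eq = V_A / (1 A).
Nodal analysis, taking node 7 as the 0 V reference.
Current source I_test pushes 1 A into node 0 and draws it out of node 7.
KCL at each unknown node (sum of currents leaving = 0; resistances in Ω):
  Node 0: (V_0 - V_1)/39000 + (V_0 - V_4)/20 - 1 = 0
  Node 1: (V_1 - V_0)/39000 + (V_1 - V_2)/39 + (V_1 - V_5)/470 = 0
  Node 2: (V_2 - V_1)/39 + (V_2 - V_3)/51 + (V_2 - V_6)/910 = 0
  Node 3: (V_3 - V_2)/51 + (V_3 - 0)/2000 = 0
  Node 4: (V_4 - V_0)/20 + (V_4 - V_5)/750 = 0
  Node 5: (V_5 - V_1)/470 + (V_5 - V_4)/750 + (V_5 - V_6)/160 = 0
  Node 6: (V_6 - V_2)/910 + (V_6 - V_5)/160 + (V_6 - 0)/24000 = 0
Collecting terms (coefficients in siemens):
  0.05003·V_0 - 0.00002564·V_1 - 0.05·V_4 = 1
  0.02779·V_1 - 0.00002564·V_0 - 0.02564·V_2 - 0.002128·V_5 = 0
  0.04635·V_2 - 0.02564·V_1 - 0.01961·V_3 - 0.001099·V_6 = 0
  0.02011·V_3 - 0.01961·V_2 = 0
  0.05133·V_4 - 0.05·V_0 - 0.001333·V_5 = 0
  0.009711·V_5 - 0.002128·V_1 - 0.001333·V_4 - 0.00625·V_6 = 0
  0.007391·V_6 - 0.001099·V_2 - 0.00625·V_5 = 0
Solving these 7 simultaneous equations (Gaussian elimination) gives:
  V_0 = 2930 V, V_1 = 1894 V, V_2 = 1870 V, V_3 = 1823 V
  V_4 = 2910 V, V_5 = 2180 V, V_6 = 2122 V
R_eq = V_0 / 1 A = 2930 Ω = 2.93 kΩ

Final answer: 2.93 kΩ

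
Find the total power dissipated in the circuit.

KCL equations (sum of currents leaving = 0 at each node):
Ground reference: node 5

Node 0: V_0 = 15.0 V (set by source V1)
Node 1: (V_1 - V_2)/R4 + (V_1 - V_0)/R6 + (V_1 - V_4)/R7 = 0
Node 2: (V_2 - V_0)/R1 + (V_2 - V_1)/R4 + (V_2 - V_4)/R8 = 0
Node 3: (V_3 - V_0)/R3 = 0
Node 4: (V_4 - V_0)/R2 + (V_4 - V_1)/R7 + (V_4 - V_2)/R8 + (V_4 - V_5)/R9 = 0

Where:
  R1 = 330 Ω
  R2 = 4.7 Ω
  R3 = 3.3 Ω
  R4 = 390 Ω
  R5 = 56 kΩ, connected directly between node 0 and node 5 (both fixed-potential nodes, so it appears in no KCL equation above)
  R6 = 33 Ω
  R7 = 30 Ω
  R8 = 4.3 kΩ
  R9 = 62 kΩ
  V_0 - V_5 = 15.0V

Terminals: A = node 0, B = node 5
Nodal analysis, taking node 5 as the 0 V reference.
Source V1 fixes V_0 = 15 V.
KCL at each unknown node (sum of currents leaving = 0; resistances in Ω):
  Node 1: (V_1 - V_2)/390 + (V_1 - 15)/33 + (V_1 - V_4)/30 = 0
  Node 2: (V_2 - 15)/330 + (V_2 - V_1)/390 + (V_2 - V_4)/4300 = 0
  Node 3: (V_3 - 15)/3.3 = 0
  Node 4: (V_4 - 15)/4.7 + (V_4 - V_1)/30 + (V_4 - V_2)/4300 + (V_4 - 0)/62000 = 0
Collecting terms (coefficients in siemens):
  0.0662·V_1 - 0.002564·V_2 - 0.03333·V_4 = 0.4545
  0.005827·V_2 - 0.002564·V_1 - 0.0002326·V_4 = 0.04545
  0.303·V_3 = 4.545
  0.2463·V_4 - 0.03333·V_1 - 0.0002326·V_2 = 3.191
Solving these 4 simultaneous equations (Gaussian elimination) gives:
  V_1 = 15 V, V_2 = 15 V, V_3 = 15 V, V_4 = 15 V
Power in each resistor, P = (ΔV)²/R:
  P_R1 = (15 - 15)²/330 = 0.000000000239 W
  P_R2 = (15 - 15)²/4.7 = 0.0000002372 W
  P_R3 = (15 - 15)²/3.3 = 0 W
  P_R4 = (15 - 15)²/390 = 0.0000000001755 W
  P_R5 = (15 - 0)²/56000 = 0.004018 W
  P_R6 = (15 - 15)²/33 = 0.000000008917 W
  P_R7 = (15 - 15)²/30 = 0.000000008782 W
  P_R8 = (15 - 15)²/4300 = 0.0000000001396 W
  P_R9 = (15 - 0)²/62000 = 0.003629 W
P_total = P_R1 + P_R2 + P_R3 + P_R4 + P_R5 + P_R6 + P_R7 + P_R8 + P_R9 = 0.007647 W

Final answer: 0.007647 W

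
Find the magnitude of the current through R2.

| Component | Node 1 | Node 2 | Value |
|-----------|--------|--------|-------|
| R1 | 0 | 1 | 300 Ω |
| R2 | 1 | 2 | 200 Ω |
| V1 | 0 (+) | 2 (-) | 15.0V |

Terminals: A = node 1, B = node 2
Nodal analysis, taking node 2 as the 0 V reference.
Source V1 fixes V_0 = 15 V.
KCL at each unknown node (sum of currents leaving = 0; resistances in Ω):
  Node 1: (V_1 - 15)/300 + (V_1 - 0)/200 = 0
Collecting terms: 0.008333 × V_1 = 0.05  =>  V_1 = 6 V
I_R2 = (V_1 - V_2)/R2 = (6 - 0)/200 = 0.03 A
|I_R2| = 0.03 A

Final answer: |I_R2| = 0.03 A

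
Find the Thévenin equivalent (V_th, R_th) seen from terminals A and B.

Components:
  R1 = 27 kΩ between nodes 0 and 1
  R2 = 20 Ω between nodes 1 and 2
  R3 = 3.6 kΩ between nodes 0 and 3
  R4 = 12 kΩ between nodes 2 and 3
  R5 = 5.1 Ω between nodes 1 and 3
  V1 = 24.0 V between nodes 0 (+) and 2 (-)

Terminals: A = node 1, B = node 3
Step 1 — V_th is the open-circuit voltage V_A - V_B (nothing connected across the terminals).
Nodal analysis, taking node 2 as the 0 V reference.
Source V1 fixes V_0 = 24 V.
KCL at each unknown node (sum of currents leaving = 0; resistances in Ω):
  Node 1: (V_1 - 24)/27000 + (V_1 - 0)/20 + (V_1 - V_3)/5.1 = 0
  Node 3: (V_3 - 24)/3600 + (V_3 - 0)/12000 + (V_3 - V_1)/5.1 = 0
Collecting terms (coefficients in siemens):
  0.2461·V_1 - 0.1961·V_3 = 0.0008889
  0.1964·V_3 - 0.1961·V_1 = 0.006667
Determinant D = (0.2461)(0.1964) - (-0.1961)(-0.1961) = 0.0099
V_1 = [(0.0008889)(0.1964) - (-0.1961)(0.006667)]/D = 0.1497 V
V_3 = [(0.2461)(0.006667) - (0.0008889)(-0.1961)]/D = 0.1833 V
V_th = V_1 - V_3 = 0.1497 - 0.1833 = -0.03366 V
Step 2 — R_th: zero the source — replace V1 by a short circuit (node 2 merges into node 0) — and find the resistance seen between A (node 1) and B (node 3).
Reduce the network between node 1 (A) and node 3 (B) by series/parallel combination:
  Rp1 = R1 ‖ R2 (parallel, both between nodes 0 and 1) = 1/(1/27000 + 1/20) = 19.99 Ω
  Rp2 = R3 ‖ R4 (parallel, both between nodes 0 and 3) = 1/(1/3600 + 1/12000) = 2769 Ω
  Rs1 = Rp1 + Rp2 (series, joined only at node 0) = 19.99 + 2769 = 2789 Ω
  Rp3 = R5 ‖ Rs1 (parallel, both between nodes 1 and 3) = 1/(1/5.1 + 1/2789) = 5.091 Ω
R_th = 5.091 Ω

Final answer: V_th = -0.03366 V, R_th = 5.091 Ω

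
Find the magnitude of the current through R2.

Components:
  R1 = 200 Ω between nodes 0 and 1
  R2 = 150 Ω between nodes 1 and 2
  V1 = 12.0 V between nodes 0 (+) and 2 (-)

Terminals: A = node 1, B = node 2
Nodal analysis, taking node 2 as the 0 V reference.
Source V1 fixes V_0 = 12 V.
KCL at each unknown node (sum of currents leaving = 0; resistances in Ω):
  Node 1: (V_1 - 12)/200 + (V_1 - 0)/150 = 0
Collecting terms: 0.01167 × V_1 = 0.06  =>  V_1 = 5.143 V
I_R2 = (V_1 - V_2)/R2 = (5.143 - 0)/150 = 0.03429 A
|I_R2| = 0.03429 A

Final answer: |I_R2| = 0.03429 A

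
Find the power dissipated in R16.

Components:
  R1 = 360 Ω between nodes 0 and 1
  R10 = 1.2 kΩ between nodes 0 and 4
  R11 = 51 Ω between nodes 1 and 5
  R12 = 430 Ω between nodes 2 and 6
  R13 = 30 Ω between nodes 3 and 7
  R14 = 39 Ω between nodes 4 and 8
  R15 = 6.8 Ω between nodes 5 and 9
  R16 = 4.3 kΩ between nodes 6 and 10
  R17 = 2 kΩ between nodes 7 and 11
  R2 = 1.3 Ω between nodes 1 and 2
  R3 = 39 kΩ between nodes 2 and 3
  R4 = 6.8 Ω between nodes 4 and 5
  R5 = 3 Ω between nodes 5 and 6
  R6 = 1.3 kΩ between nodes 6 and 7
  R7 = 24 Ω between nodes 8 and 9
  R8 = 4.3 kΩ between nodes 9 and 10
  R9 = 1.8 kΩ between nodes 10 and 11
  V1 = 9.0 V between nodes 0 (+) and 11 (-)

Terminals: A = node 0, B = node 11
Nodal analysis, taking node 11 as the 0 V reference.
Source V1 fixes V_0 = 9 V.
KCL at each unknown node (sum of currents leaving = 0; resistances in Ω):
  Node 1: (V_1 - 9)/360 + (V_1 - V_2)/1.3 + (V_1 - V_5)/51 = 0
  Node 2: (V_2 - V_1)/1.3 + (V_2 - V_3)/39000 + (V_2 - V_6)/430 = 0
  Node 3: (V_3 - V_2)/39000 + (V_3 - V_7)/30 = 0
  Node 4: (V_4 - V_5)/6.8 + (V_4 - 9)/1200 + (V_4 - V_8)/39 = 0
  Node 5: (V_5 - V_4)/6.8 + (V_5 - V_6)/3 + (V_5 - V_1)/51 + (V_5 - V_9)/6.8 = 0
  Node 6: (V_6 - V_5)/3 + (V_6 - V_7)/1300 + (V_6 - V_2)/430 + (V_6 - V_10)/4300 = 0
  Node 7: (V_7 - V_6)/1300 + (V_7 - V_3)/30 + (V_7 - 0)/2000 = 0
  Node 8: (V_8 - V_9)/24 + (V_8 - V_4)/39 = 0
  Node 9: (V_9 - V_8)/24 + (V_9 - V_10)/4300 + (V_9 - V_5)/6.8 = 0
  Node 10: (V_10 - V_9)/4300 + (V_10 - 0)/1800 + (V_10 - V_6)/4300 = 0
Collecting terms (coefficients in siemens):
  0.7916·V_1 - 0.7692·V_2 - 0.01961·V_5 = 0.025
  0.7716·V_2 - 0.7692·V_1 - 0.00002564·V_3 - 0.002326·V_6 = 0
  0.03336·V_3 - 0.00002564·V_2 - 0.03333·V_7 = 0
  0.1735·V_4 - 0.1471·V_5 - 0.02564·V_8 = 0.0075
  0.6471·V_5 - 0.01961·V_1 - 0.1471·V_4 - 0.3333·V_6 - 0.1471·V_9 = 0
  0.3367·V_6 - 0.002326·V_2 - 0.3333·V_5 - 0.0007692·V_7 - 0.0002326·V_10 = 0
  0.0346·V_7 - 0.03333·V_3 - 0.0007692·V_6 = 0
  0.06731·V_8 - 0.02564·V_4 - 0.04167·V_9 = 0
  0.189·V_9 - 0.1471·V_5 - 0.04167·V_8 - 0.0002326·V_10 = 0
  0.001021·V_10 - 0.0002326·V_6 - 0.0002326·V_9 = 0
Solving these 10 simultaneous equations (Gaussian elimination) gives:
  V_1 = 7.839 V, V_2 = 7.838 V, V_3 = 4.724 V, V_4 = 7.702 V
  V_5 = 7.696 V, V_6 = 7.687 V, V_7 = 4.722 V, V_8 = 7.695 V
  V_9 = 7.691 V, V_10 = 3.504 V
I_R16 = (V_6 - V_10)/R16 = (7.687 - 3.504)/4300 = 0.0009729 A
P_R16 = I_R16² × R16 = (0.0009729)² × 4300 = 0.00407 W

Final answer: 0.00407 W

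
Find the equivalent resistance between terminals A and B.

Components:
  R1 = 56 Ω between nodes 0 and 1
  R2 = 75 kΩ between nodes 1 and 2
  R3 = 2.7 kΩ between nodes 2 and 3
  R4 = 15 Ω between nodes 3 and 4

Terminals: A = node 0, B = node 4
Reduce the network between node 0 (A) and node 4 (B) by series/parallel combination:
  Rs1 = R1 + R2 (series, joined only at node 1) = 56 + 75000 = 75060 Ω
  Rs2 = R3 + Rs1 (series, joined only at node 2) = 2700 + 75060 = 77760 Ω
  Rs3 = R4 + Rs2 (series, joined only at node 3) = 15 + 77760 = 77770 Ω
R_eq = 77.77 kΩ

Final answer: 77.77 kΩ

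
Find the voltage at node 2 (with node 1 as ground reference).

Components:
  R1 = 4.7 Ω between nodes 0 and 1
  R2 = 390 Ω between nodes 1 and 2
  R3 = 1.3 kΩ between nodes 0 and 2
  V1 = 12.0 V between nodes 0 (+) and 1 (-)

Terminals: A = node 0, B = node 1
Nodal analysis, taking node 1 as the 0 V reference.
Source V1 fixes V_0 = 12 V.
KCL at each unknown node (sum of currents leaving = 0; resistances in Ω):
  Node 2: (V_2 - 0)/390 + (V_2 - 12)/1300 = 0
Collecting terms: 0.003333 × V_2 = 0.009231  =>  V_2 = 2.769 V
The requested potential is V_2 = 2.769 V.

Final answer: V_2 = 2.769 V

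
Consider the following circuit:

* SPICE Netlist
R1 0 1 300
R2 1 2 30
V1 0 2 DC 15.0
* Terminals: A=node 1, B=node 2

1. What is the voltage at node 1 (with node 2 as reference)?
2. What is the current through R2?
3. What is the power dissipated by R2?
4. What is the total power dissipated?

Nodal analysis, taking node 2 as the 0 V reference.
Source V1 fixes V_0 = 15 V.
KCL at each unknown node (sum of currents leaving = 0; resistances in Ω):
  Node 1: (V_1 - 15)/300 + (V_1 - 0)/30 = 0
Collecting terms: 0.03667 × V_1 = 0.05  =>  V_1 = 1.364 V
Part 1:
  Read off the nodal solution: V_1 = 1.364 V
Part 2:
  I_R2 = (V_1 - V_2)/R2 = (1.364 - 0)/30 = 0.04545 A
  Magnitude: I_R2 = 0.04545 A
Part 3:
  I_R2 = (V_1 - V_2)/R2 = (1.364 - 0)/30 = 0.04545 A
  P_R2 = I_R2² × R2 = (0.04545)² × 30 = 0.06198 W
Part 4:
  Power in each resistor, P = (ΔV)²/R:
    P_R1 = (15 - 1.364)²/300 = 0.6198 W
    P_R2 = (1.364 - 0)²/30 = 0.06198 W
  P_total = P_R1 + P_R2 = 0.6818 W

Final answers:
1. V_1 = 1.364 V
2. I_R2 = 0.04545 A
3. P_R2 = 0.06198 W
4. P_total = 0.6818 W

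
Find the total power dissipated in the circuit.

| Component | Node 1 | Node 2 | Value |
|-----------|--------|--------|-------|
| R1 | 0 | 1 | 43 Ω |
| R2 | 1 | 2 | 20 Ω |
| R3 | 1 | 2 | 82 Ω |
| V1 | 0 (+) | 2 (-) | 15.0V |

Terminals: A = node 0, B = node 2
Nodal analysis, taking node 2 as the 0 V reference.
Source V1 fixes V_0 = 15 V.
KCL at each unknown node (sum of currents leaving = 0; resistances in Ω):
  Node 1: (V_1 - 15)/43 + (V_1 - 0)/20 + (V_1 - 0)/82 = 0
Collecting terms: 0.08545 × V_1 = 0.3488  =>  V_1 = 4.082 V
Power in each resistor, P = (ΔV)²/R:
  P_R1 = (15 - 4.082)²/43 = 2.772 W
  P_R2 = (4.082 - 0)²/20 = 0.8333 W
  P_R3 = (4.082 - 0)²/82 = 0.2032 W
P_total = P_R1 + P_R2 + P_R3 = 3.808 W

Final answer: 3.808 W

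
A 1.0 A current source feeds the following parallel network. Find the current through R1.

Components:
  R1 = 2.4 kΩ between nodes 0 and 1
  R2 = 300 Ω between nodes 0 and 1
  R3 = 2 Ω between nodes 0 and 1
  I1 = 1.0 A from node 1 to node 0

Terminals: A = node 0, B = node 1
All resistors sit directly between nodes 0 and 1, so they are in parallel and share one voltage V; the full source current 1 A splits among them.
1/R_par = 1/2400 + 1/300 + 1/2 = 0.5038 S  =>  R_par = 1.985 Ω
V = I × R_par = 1 × 1.985 = 1.985 V
I_R1 = V/R1 = 1.985/2400 = 0.0008271 A

Final answer: 0.0008271 A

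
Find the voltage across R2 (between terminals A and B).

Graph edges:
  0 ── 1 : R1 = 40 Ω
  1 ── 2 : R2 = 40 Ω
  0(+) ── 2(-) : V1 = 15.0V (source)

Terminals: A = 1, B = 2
R1 and R2 are in series across V1 (node 0 → node 1 → node 2), and the output A–B is taken across R2, so this is a voltage divider.
Series current: I = V1/(R1 + R2) = 15/(40 + 40) = 15/80 = 0.1875 A
V_R2 = I × R2 = V1 × R2/(R1 + R2) = 15 × 40/80 = 7.5 V

Final answer: 7.5 V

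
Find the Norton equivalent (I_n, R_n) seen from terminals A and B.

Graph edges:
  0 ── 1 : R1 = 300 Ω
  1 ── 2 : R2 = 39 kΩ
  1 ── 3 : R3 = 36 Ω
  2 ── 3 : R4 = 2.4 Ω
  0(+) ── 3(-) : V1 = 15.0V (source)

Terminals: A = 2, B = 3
Find the Thévenin equivalent first; then I_n = V_th/R_th and R_n = R_th.
Step 1 — V_th is the open-circuit voltage V_A - V_B (nothing connected across the terminals).
Nodal analysis, taking node 3 as the 0 V reference.
Source V1 fixes V_0 = 15 V.
KCL at each unknown node (sum of currents leaving = 0; resistances in Ω):
  Node 1: (V_1 - 15)/300 + (V_1 - V_2)/39000 + (V_1 - 0)/36 = 0
  Node 2: (V_2 - V_1)/39000 + (V_2 - 0)/2.4 = 0
Collecting terms (coefficients in siemens):
  0.03114·V_1 - 0.00002564·V_2 = 0.05
  0.4167·V_2 - 0.00002564·V_1 = 0
Determinant D = (0.03114)(0.4167) - (-0.00002564)(-0.00002564) = 0.01297
V_1 = [(0.05)(0.4167) - (-0.00002564)(0)]/D = 1.606 V
V_2 = [(0.03114)(0) - (0.05)(-0.00002564)]/D = 0.00009881 V
V_th = V_2 - V_3 = 0.00009881 - 0 = 0.00009881 V
Step 2 — R_th: zero the source — replace V1 by a short circuit (node 3 merges into node 0) — and find the resistance seen between A (node 2) and B (node 0).
Reduce the network between node 2 (A) and node 0 (B) by series/parallel combination:
  Rp1 = R1 ‖ R3 (parallel, both between nodes 0 and 1) = 1/(1/300 + 1/36) = 32.14 Ω
  Rs1 = R2 + Rp1 (series, joined only at node 1) = 39000 + 32.14 = 39030 Ω
  Rp2 = R4 ‖ Rs1 (parallel, both between nodes 0 and 2) = 1/(1/2.4 + 1/39030) = 2.4 Ω
R_th = 2.4 Ω
I_n = V_th/R_th = 0.00009881/2.4 = 0.00004117 A, and R_n = R_th = 2.4 Ω

Final answer: I_n = 4.117e-05 A, R_n = 2.4 Ω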